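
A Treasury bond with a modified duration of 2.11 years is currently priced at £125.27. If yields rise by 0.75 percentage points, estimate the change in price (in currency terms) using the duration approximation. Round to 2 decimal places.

-£1.98

Duration approximation: ΔP/P ≈ -D_mod · Δy = -2.11 × (+0.0075) = -0.015825.
ΔP ≈ 125.27 × (-0.015825) = -1.98239775.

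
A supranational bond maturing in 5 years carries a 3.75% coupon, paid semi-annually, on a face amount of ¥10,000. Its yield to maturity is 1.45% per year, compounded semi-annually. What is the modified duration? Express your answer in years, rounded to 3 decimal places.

4.597 years

Periodic yield y = 0.00725. First find Macaulay duration:
  t   CF        PV=CF/(1+0.00725)^t    t·PV
  1       187.50       186.1504       186.1504
  2       187.50       184.8105       369.6211
  3       187.50       183.4803       550.4409
  4       187.50       182.1596       728.6386
  5       187.50       180.8485       904.2425
  6       187.50       179.5468     1,077.2807
  7       187.50       178.2544     1,247.7810
  8       187.50       176.9714     1,415.7711
  9       187.50       175.6976     1,581.2782
  10   10,187.50     9,477.5233    94,775.2331
  Σ                 11,105.4429   102,836.4376
P = 11,105.4429; Macaulay duration = 102,836.4376 / 11,105.4429 = 9.26000 half-year periods = 4.63000 years.
Modified duration = D_Mac / (1 + y) = 4.63000 / 1.00725 = 4.59668 years.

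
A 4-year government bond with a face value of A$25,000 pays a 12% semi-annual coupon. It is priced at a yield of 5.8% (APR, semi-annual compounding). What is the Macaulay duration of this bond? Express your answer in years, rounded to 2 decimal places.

3.37 years

Periodic yield y = 0.029. Discount each cash flow and weight by its period:
  t   CF        PV=CF/(1+0.029)^t    t·PV
  1     1,500.00     1,457.7259     1,457.7259
  2     1,500.00     1,416.6433     2,833.2866
  3     1,500.00     1,376.7185     4,130.1554
  4     1,500.00     1,337.9188     5,351.6752
  5     1,500.00     1,300.2126     6,501.0632
  6     1,500.00     1,263.5691     7,581.4148
  7     1,500.00     1,227.9583     8,595.7084
  8    26,500.00    21,082.5372   168,660.2978
  Σ                 30,463.2839   205,111.3274
Price P = Σ PV = 30,463.2839.
Macaulay duration = Σ(t·PV) / P = 205,111.3274 / 30,463.2839 = 6.73307 half-year periods.
In years: 6.73307 / 2 = 3.36653 years.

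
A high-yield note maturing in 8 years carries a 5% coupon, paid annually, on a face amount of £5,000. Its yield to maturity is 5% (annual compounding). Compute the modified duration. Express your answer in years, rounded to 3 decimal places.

6.463 years

Periodic yield y = 0.05. First find Macaulay duration:
  t   CF        PV=CF/(1+0.05)^t    t·PV
  1       250.00       238.0952       238.0952
  2       250.00       226.7574       453.5147
  3       250.00       215.9594       647.8782
  4       250.00       205.6756       822.7025
  5       250.00       195.8815       979.4077
  6       250.00       186.5538     1,119.3231
  7       250.00       177.6703     1,243.6923
  8     5,250.00     3,553.4067    28,427.2532
  Σ                  5,000.0000    33,931.8670
P = 5,000.0000; Macaulay duration = 33,931.8670 / 5,000.0000 = 6.78637 years.
Modified duration = D_Mac / (1 + y) = 6.78637 / 1.05 = 6.46321 years.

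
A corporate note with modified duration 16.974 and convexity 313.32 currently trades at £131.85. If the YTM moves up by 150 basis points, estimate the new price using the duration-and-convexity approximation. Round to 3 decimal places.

Duration effect: -D_mod·Δy = -16.974 × (+0.015) = -0.254610
Convexity effect: ½·C·(Δy)² = 0.5 × 313.32 × (0.015)² = +0.0352485
ΔP/P ≈ -0.254610 + 0.0352485 = -0.2193615
New price ≈ 131.85 × (1 - 0.2193615) = 102.927186225.

£102.927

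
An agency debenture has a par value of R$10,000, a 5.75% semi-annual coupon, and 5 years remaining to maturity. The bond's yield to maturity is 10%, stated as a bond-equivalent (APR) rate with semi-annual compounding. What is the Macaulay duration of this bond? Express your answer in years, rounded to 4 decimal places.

4.3492 years

Periodic yield y = 0.05. Discount each cash flow and weight by its period:
  t   CF        PV=CF/(1+0.05)^t    t·PV
  1       287.50       273.8095       273.8095
  2       287.50       260.7710       521.5420
  3       287.50       248.3533       745.0599
  4       287.50       236.5270       946.1078
  5       287.50       225.2638     1,126.3189
  6       287.50       214.5369     1,287.2216
  7       287.50       204.3209     1,430.2462
  8       287.50       194.5913     1,556.7305
  9       287.50       185.3251     1,667.9256
  10   10,287.50     6,315.6326    63,156.3260
  Σ                  8,359.1313    72,711.2879
Price P = Σ PV = 8,359.1313.
Macaulay duration = Σ(t·PV) / P = 72,711.2879 / 8,359.1313 = 8.69843 half-year periods.
In years: 8.69843 / 2 = 4.34921 years.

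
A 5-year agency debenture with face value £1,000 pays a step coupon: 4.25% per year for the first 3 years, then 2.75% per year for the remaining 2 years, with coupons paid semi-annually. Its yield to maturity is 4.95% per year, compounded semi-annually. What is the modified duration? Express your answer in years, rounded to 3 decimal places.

4.446 years

Periodic yield y = 0.02475. First find Macaulay duration:
  t   CF        PV=CF/(1+0.02475)^t    t·PV
  1        21.25        20.7368        20.7368
  2        21.25        20.2359        40.4719
  3        21.25        19.7472        59.2415
  4        21.25        19.2702        77.0810
  5        21.25        18.8048        94.0241
  6        21.25        18.3506       110.1039
  7        13.75        11.5872        81.1102
  8        13.75        11.3073        90.4585
  9        13.75        11.0342        99.3079
  10    1,013.75       793.8740     7,938.7403
  Σ                    944.9483     8,611.2760
P = 944.9483; Macaulay duration = 8,611.2760 / 944.9483 = 9.11296 half-year periods = 4.55648 years.
Modified duration = D_Mac / (1 + y) = 4.55648 / 1.02475 = 4.44643 years.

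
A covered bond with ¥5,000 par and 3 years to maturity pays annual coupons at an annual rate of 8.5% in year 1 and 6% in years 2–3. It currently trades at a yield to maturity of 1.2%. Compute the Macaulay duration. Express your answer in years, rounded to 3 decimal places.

2.806 years

Periodic yield y = 0.012. Discount each cash flow and weight by its year:
  t   CF        PV=CF/(1+0.012)^t    t·PV
  1       425.00       419.9605       419.9605
  2       300.00       292.9276       585.8551
  3     5,300.00     5,113.6892    15,341.0677
  Σ                  5,826.5773    16,346.8833
Price P = Σ PV = 5,826.5773.
Macaulay duration = Σ(t·PV) / P = 16,346.8833 / 5,826.5773 = 2.80557 years.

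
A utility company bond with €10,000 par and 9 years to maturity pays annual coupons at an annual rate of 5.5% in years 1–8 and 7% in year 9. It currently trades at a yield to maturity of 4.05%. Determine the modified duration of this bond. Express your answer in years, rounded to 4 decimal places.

Periodic yield y = 0.0405. First find Macaulay duration:
  t   CF        PV=CF/(1+0.0405)^t    t·PV
  1       550.00       528.5920       528.5920
  2       550.00       508.0173     1,016.0346
  3       550.00       488.2435     1,464.7304
  4       550.00       469.2393     1,876.9571
  5       550.00       450.9748     2,254.8740
  6       550.00       433.4212     2,600.5274
  7       550.00       416.5509     2,915.8564
  8       550.00       400.3373     3,202.6981
  9    10,700.00     7,485.2277    67,367.0494
  Σ                 11,180.6040    83,227.3194
P = 11,180.6040; Macaulay duration = 83,227.3194 / 11,180.6040 = 7.44390 years.
Modified duration = D_Mac / (1 + y) = 7.44390 / 1.0405 = 7.15416 years.

7.1542 years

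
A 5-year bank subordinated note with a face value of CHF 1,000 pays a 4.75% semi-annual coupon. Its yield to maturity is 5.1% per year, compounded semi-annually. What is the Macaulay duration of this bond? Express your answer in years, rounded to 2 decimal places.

Periodic yield y = 0.0255. Discount each cash flow and weight by its period:
  t   CF        PV=CF/(1+0.0255)^t    t·PV
  1        23.75        23.1594        23.1594
  2        23.75        22.5836        45.1671
  3        23.75        22.0220        66.0660
  4        23.75        21.4744        85.8976
  5        23.75        20.9404       104.7021
  6        23.75        20.4197       122.5183
  7        23.75        19.9120       139.3837
  8        23.75        19.4168       155.3346
  9        23.75        18.9340       170.4061
  10    1,023.75       795.8611     7,958.6108
  Σ                    984.7234     8,871.2457
Price P = Σ PV = 984.7234.
Macaulay duration = Σ(t·PV) / P = 8,871.2457 / 984.7234 = 9.00887 half-year periods.
In years: 9.00887 / 2 = 4.50444 years.

4.50 years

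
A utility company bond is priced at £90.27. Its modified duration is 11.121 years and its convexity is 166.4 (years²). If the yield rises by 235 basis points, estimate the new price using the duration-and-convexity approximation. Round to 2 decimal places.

Duration effect: -D_mod·Δy = -11.121 × (+0.0235) = -0.2613435
Convexity effect: ½·C·(Δy)² = 0.5 × 166.4 × (0.0235)² = +0.0459472
ΔP/P ≈ -0.2613435 + 0.0459472 = -0.2153963
New price ≈ 90.27 × (1 - 0.2153963) = 70.826175999.

£70.83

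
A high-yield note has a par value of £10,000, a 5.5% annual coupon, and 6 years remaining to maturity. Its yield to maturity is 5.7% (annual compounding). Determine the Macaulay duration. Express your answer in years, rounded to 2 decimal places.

5.27 years

Periodic yield y = 0.057. Discount each cash flow and weight by its year:
  t   CF        PV=CF/(1+0.057)^t    t·PV
  1       550.00       520.3406       520.3406
  2       550.00       492.2806       984.5612
  3       550.00       465.7338     1,397.2013
  4       550.00       440.6185     1,762.4741
  5       550.00       416.8576     2,084.2881
  6    10,550.00     7,564.8886    45,389.3315
  Σ                  9,900.7197    52,138.1967
Price P = Σ PV = 9,900.7197.
Macaulay duration = Σ(t·PV) / P = 52,138.1967 / 9,900.7197 = 5.26610 years.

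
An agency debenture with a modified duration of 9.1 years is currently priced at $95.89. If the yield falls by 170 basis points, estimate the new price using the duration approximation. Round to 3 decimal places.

Duration approximation: ΔP/P ≈ -D_mod · Δy = -9.1 × (-0.017) = +0.154700.
New price ≈ 95.89 × (1 + 0.154700) = 110.724183.

$110.724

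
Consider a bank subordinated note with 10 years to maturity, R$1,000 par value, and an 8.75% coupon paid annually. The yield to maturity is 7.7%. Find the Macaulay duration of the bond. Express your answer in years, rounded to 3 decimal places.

Periodic yield y = 0.077. Discount each cash flow and weight by its year:
  t   CF        PV=CF/(1+0.077)^t    t·PV
  1        87.50        81.2442        81.2442
  2        87.50        75.4357       150.8713
  3        87.50        70.0424       210.1272
  4        87.50        65.0347       260.1389
  5        87.50        60.3851       301.9253
  6        87.50        56.0678       336.4070
  7        87.50        52.0593       364.4149
  8        87.50        48.3373       386.6984
  9        87.50        44.8814       403.9329
  10    1,087.50       517.9314     5,179.3139
  Σ                  1,071.4193     7,675.0741
Price P = Σ PV = 1,071.4193.
Macaulay duration = Σ(t·PV) / P = 7,675.0741 / 1,071.4193 = 7.16346 years.

7.163 years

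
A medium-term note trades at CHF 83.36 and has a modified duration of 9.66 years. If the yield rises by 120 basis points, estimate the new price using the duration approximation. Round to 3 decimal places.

Duration approximation: ΔP/P ≈ -D_mod · Δy = -9.66 × (+0.012) = -0.115920.
New price ≈ 83.36 × (1 - 0.115920) = 73.6969088.

CHF 73.697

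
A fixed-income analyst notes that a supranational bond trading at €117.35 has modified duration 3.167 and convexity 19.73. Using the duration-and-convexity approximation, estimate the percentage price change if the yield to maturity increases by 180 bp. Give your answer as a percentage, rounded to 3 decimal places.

Duration effect: -D_mod·Δy = -3.167 × (+0.018) = -0.057006
Convexity effect: ½·C·(Δy)² = 0.5 × 19.73 × (0.018)² = +0.00319626
ΔP/P ≈ -0.057006 + 0.00319626 = -0.05380974
= -5.380974%.

-5.381%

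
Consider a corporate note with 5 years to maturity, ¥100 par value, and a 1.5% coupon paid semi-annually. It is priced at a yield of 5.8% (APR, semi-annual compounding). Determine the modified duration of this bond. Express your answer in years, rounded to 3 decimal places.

4.678 years

Periodic yield y = 0.029. First find Macaulay duration:
  t   CF        PV=CF/(1+0.029)^t    t·PV
  1         0.75         0.7289         0.7289
  2         0.75         0.7083         1.4166
  3         0.75         0.6884         2.0651
  4         0.75         0.6690         2.6758
  5         0.75         0.6501         3.2505
  6         0.75         0.6318         3.7907
  7         0.75         0.6140         4.2979
  8         0.75         0.5967         4.7734
  9         0.75         0.5799         5.2187
  10      100.75        75.6992       756.9920
  Σ                     81.5661       785.2097
P = 81.5661; Macaulay duration = 785.2097 / 81.5661 = 9.62667 half-year periods = 4.81333 years.
Modified duration = D_Mac / (1 + y) = 4.81333 / 1.029 = 4.67768 years.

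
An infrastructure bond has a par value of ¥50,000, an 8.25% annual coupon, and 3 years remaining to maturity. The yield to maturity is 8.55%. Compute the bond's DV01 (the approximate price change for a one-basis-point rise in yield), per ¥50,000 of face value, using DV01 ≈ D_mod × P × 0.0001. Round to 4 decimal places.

¥12.6901

Periodic yield y = 0.0855.
  t   CF        PV=CF/(1+0.0855)^t    t·PV
  1     4,125.00     3,800.0921     3,800.0921
  2     4,125.00     3,500.7758     7,001.5516
  3    54,125.00    42,316.3720   126,949.1159
  Σ                 49,617.2399   137,750.7596
P = 49,617.2399; D_Mac = 2.77627 yrs; D_mod = 2.55759 yrs.
DV01 ≈ 2.55759 × 49,617.2399 × 0.0001 = 12.690075.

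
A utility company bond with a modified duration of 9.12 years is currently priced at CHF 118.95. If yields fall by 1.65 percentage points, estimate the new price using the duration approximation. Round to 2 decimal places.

Duration approximation: ΔP/P ≈ -D_mod · Δy = -9.12 × (-0.0165) = +0.150480.
New price ≈ 118.95 × (1 + 0.150480) = 136.849596.

CHF 136.85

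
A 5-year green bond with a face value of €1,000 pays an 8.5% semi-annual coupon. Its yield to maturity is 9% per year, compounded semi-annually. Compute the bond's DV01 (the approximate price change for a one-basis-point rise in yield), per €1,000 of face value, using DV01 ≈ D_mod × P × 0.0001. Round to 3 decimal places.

€0.391

Periodic yield y = 0.045.
  t   CF        PV=CF/(1+0.045)^t    t·PV
  1        42.50        40.6699        40.6699
  2        42.50        38.9185        77.8370
  3        42.50        37.2426       111.7278
  4        42.50        35.6389       142.5554
  5        42.50        34.1042       170.5208
  6        42.50        32.6356       195.8134
  7        42.50        31.2302       218.6115
  8        42.50        29.8854       239.0829
  9        42.50        28.5984       257.3859
  10    1,042.50       671.2946     6,712.9461
  Σ                    980.2182     8,167.1508
P = 980.2182; D_Mac = 8.33197 half-year periods = 4.16599 yrs; D_mod = 3.98659 yrs.
DV01 ≈ 3.98659 × 980.2182 × 0.0001 = 0.390773.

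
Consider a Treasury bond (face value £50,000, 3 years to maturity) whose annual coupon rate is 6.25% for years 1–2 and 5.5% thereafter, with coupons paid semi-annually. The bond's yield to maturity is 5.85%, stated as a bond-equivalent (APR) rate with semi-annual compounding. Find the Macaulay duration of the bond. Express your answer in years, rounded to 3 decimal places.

2.783 years

Periodic yield y = 0.02925. Discount each cash flow and weight by its period:
  t   CF        PV=CF/(1+0.02925)^t    t·PV
  1     1,562.50     1,518.0957     1,518.0957
  2     1,562.50     1,474.9533     2,949.9066
  3     1,562.50     1,433.0370     4,299.1110
  4     1,562.50     1,392.3119     5,569.2474
  5     1,375.00     1,190.4148     5,952.0740
  6    51,375.00    43,214.2103   259,285.2617
  Σ                 50,223.0229   279,573.6964
Price P = Σ PV = 50,223.0229.
Macaulay duration = Σ(t·PV) / P = 279,573.6964 / 50,223.0229 = 5.56664 half-year periods.
In years: 5.56664 / 2 = 2.78332 years.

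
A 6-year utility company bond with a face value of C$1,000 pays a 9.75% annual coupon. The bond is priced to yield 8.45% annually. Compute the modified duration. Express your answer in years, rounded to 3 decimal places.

Periodic yield y = 0.0845. First find Macaulay duration:
  t   CF        PV=CF/(1+0.0845)^t    t·PV
  1        97.50        89.9032        89.9032
  2        97.50        82.8983       165.7966
  3        97.50        76.4392       229.3175
  4        97.50        70.4833       281.9333
  5        97.50        64.9915       324.9577
  6     1,097.50       674.5703     4,047.4216
  Σ                  1,059.2858     5,139.3298
P = 1,059.2858; Macaulay duration = 5,139.3298 / 1,059.2858 = 4.85169 years.
Modified duration = D_Mac / (1 + y) = 4.85169 / 1.0845 = 4.47367 years.

4.474 years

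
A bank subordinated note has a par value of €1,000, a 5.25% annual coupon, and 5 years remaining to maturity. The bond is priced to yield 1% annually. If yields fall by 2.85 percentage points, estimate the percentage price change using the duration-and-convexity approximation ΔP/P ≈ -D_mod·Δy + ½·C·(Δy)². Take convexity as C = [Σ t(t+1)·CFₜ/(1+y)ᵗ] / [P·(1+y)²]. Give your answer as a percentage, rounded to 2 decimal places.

With y = 0.01:
  t   CF        PV=CF/(1+0.01)^t    t·PV        t(t+1)·PV
  1        52.50        51.9802        51.9802         103.9604
  2        52.50        51.4655       102.9311         308.7933
  3        52.50        50.9560       152.8679         611.4718
  4        52.50        50.4515       201.8059       1,009.0294
  5     1,052.50     1,001.4176     5,007.0882      30,042.5291
  Σ                  1,206.2708     5,516.6733      32,075.7839
P = 1,206.2708; D_Mac = 4.57333 yrs; D_mod = 4.52805 yrs; C = 26.06692.
Duration effect: -4.52805 × (-0.0285) = +0.129049
Convexity effect: 0.5 × 26.06692 × (-0.0285)² = +0.0105864
ΔP/P ≈ +0.129049 + 0.0105864 = +0.139636 = +13.9636%.

+13.96%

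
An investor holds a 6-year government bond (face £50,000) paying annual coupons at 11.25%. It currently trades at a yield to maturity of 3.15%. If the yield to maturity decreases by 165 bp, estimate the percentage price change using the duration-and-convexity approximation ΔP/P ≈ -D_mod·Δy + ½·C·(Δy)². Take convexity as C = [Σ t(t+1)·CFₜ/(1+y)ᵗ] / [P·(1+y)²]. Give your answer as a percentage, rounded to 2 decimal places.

+8.26%

With y = 0.0315:
  t   CF        PV=CF/(1+0.0315)^t    t·PV        t(t+1)·PV
  1     5,625.00     5,453.2235     5,453.2235      10,906.4469
  2     5,625.00     5,286.6926    10,573.3853      31,720.1559
  3     5,625.00     5,125.2474    15,375.7421      61,502.9682
  4     5,625.00     4,968.7323    19,874.9291      99,374.6457
  5     5,625.00     4,816.9969    24,084.9844     144,509.9065
  6    55,625.00    46,180.0746   277,080.4476   1,939,563.1331
  Σ                 71,830.9672   352,442.7119   2,287,577.2563
P = 71,830.9672; D_Mac = 4.90656 yrs; D_mod = 4.75672 yrs; C = 29.93130.
Duration effect: -4.75672 × (-0.0165) = +0.078486
Convexity effect: 0.5 × 29.93130 × (-0.0165)² = +0.0040744
ΔP/P ≈ +0.078486 + 0.0040744 = +0.082560 = +8.2560%.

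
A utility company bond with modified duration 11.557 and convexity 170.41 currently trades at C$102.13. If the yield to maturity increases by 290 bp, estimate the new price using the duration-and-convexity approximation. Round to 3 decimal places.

Duration effect: -D_mod·Δy = -11.557 × (+0.029) = -0.335153
Convexity effect: ½·C·(Δy)² = 0.5 × 170.41 × (0.029)² = +0.071657405
ΔP/P ≈ -0.335153 + 0.071657405 = -0.263495595
New price ≈ 102.13 × (1 - 0.263495595) = 75.21919488265.

C$75.219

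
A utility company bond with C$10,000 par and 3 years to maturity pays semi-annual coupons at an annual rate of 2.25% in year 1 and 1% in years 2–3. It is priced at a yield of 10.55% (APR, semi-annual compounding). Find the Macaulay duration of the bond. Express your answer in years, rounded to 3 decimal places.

2.923 years

Periodic yield y = 0.05275. Discount each cash flow and weight by its period:
  t   CF        PV=CF/(1+0.05275)^t    t·PV
  1       112.50       106.8630       106.8630
  2       112.50       101.5084       203.0168
  3        50.00        42.8543       128.5629
  4        50.00        40.7070       162.8280
  5        50.00        38.6673       193.3365
  6    10,050.00     7,382.6888    44,296.1327
  Σ                  7,713.2887    45,090.7398
Price P = Σ PV = 7,713.2887.
Macaulay duration = Σ(t·PV) / P = 45,090.7398 / 7,713.2887 = 5.84585 half-year periods.
In years: 5.84585 / 2 = 2.92293 years.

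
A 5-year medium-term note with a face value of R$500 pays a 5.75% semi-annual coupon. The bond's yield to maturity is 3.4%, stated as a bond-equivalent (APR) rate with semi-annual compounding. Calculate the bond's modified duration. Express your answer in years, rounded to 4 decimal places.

Periodic yield y = 0.017. First find Macaulay duration:
  t   CF        PV=CF/(1+0.017)^t    t·PV
  1       14.375        14.1347        14.1347
  2       14.375        13.8984        27.7969
  3       14.375        13.6661        40.9983
  4       14.375        13.4377        53.7507
  5       14.375        13.2131        66.0653
  6       14.375        12.9922        77.9531
  7       14.375        12.7750        89.4251
  8       14.375        12.5615       100.4917
  9       14.375        12.3515       111.1634
  10     514.375       434.5806     4,345.8059
  Σ                    553.6107     4,927.5850
P = 553.6107; Macaulay duration = 4,927.5850 / 553.6107 = 8.90081 half-year periods = 4.45041 years.
Modified duration = D_Mac / (1 + y) = 4.45041 / 1.017 = 4.37601 years.

4.3760 years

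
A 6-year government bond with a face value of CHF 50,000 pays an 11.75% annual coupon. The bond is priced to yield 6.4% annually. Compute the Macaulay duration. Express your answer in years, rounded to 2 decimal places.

Periodic yield y = 0.064. Discount each cash flow and weight by its year:
  t   CF        PV=CF/(1+0.064)^t    t·PV
  1     5,875.00     5,521.6165     5,521.6165
  2     5,875.00     5,189.4892    10,378.9785
  3     5,875.00     4,877.3395    14,632.0185
  4     5,875.00     4,583.9657    18,335.8628
  5     5,875.00     4,308.2384    21,541.1922
  6    55,875.00    38,509.4901   231,056.9407
  Σ                 62,990.1395   301,466.6092
Price P = Σ PV = 62,990.1395.
Macaulay duration = Σ(t·PV) / P = 301,466.6092 / 62,990.1395 = 4.78593 years.

4.79 years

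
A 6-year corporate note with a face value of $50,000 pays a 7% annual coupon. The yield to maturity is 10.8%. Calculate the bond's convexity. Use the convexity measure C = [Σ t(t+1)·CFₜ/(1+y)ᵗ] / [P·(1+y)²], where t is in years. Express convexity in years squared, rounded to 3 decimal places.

With y = 0.108:
  t   CF        PV=CF/(1+0.108)^t    t·PV        t(t+1)·PV
  1     3,500.00     3,158.8448     3,158.8448       6,317.6895
  2     3,500.00     2,850.9429     5,701.8859      17,105.6576
  3     3,500.00     2,573.0532     7,719.1596      30,876.6382
  4     3,500.00     2,322.2502     9,289.0007      46,445.0033
  5     3,500.00     2,095.8937    10,479.4683      62,876.8096
  6    53,500.00    28,914.4689   173,486.8134   1,214,407.6940
  Σ                 41,915.4536   209,835.1725   1,378,029.4922
P = 41,915.4536.
Convexity = Σ t(t+1)·PV / [P·(1+y)²] = 1,378,029.4922 / (41,915.4536 × 1.227664) = 26.77965.

26.780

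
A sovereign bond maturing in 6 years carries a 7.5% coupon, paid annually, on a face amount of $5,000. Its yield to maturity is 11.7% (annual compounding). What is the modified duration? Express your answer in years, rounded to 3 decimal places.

Periodic yield y = 0.117. First find Macaulay duration:
  t   CF        PV=CF/(1+0.117)^t    t·PV
  1       375.00       335.7207       335.7207
  2       375.00       300.5557       601.1113
  3       375.00       269.0740       807.2220
  4       375.00       240.8899       963.5596
  5       375.00       215.6579     1,078.2896
  6     5,375.00     2,767.3203    16,603.9218
  Σ                  4,129.2185    20,389.8250
P = 4,129.2185; Macaulay duration = 20,389.8250 / 4,129.2185 = 4.93794 years.
Modified duration = D_Mac / (1 + y) = 4.93794 / 1.117 = 4.42071 years.

4.421 years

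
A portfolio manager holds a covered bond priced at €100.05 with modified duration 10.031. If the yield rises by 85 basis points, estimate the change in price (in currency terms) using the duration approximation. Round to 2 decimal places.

Duration approximation: ΔP/P ≈ -D_mod · Δy = -10.031 × (+0.0085) = -0.0852635.
ΔP ≈ 100.05 × (-0.0852635) = -8.530613175.

-€8.53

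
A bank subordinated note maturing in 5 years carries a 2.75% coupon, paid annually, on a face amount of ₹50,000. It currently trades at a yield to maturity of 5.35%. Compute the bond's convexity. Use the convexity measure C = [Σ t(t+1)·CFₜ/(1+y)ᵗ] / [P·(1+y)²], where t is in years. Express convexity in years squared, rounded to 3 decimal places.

25.030

With y = 0.0535:
  t   CF        PV=CF/(1+0.0535)^t    t·PV        t(t+1)·PV
  1     1,375.00     1,305.1732     1,305.1732       2,610.3465
  2     1,375.00     1,238.8925     2,477.7850       7,433.3549
  3     1,375.00     1,175.9777     3,527.9330      14,111.7321
  4     1,375.00     1,116.2579     4,465.0315      22,325.1576
  5    51,375.00    39,589.4196   197,947.0982   1,187,682.5889
  Σ                 44,425.7209   209,723.0209   1,234,163.1801
P = 44,425.7209.
Convexity = Σ t(t+1)·PV / [P·(1+y)²] = 1,234,163.1801 / (44,425.7209 × 1.109862) = 25.03047.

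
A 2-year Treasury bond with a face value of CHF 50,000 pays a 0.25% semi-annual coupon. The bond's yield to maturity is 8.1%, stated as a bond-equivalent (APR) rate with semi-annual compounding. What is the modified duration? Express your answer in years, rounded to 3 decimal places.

1.918 years

Periodic yield y = 0.0405. First find Macaulay duration:
  t   CF        PV=CF/(1+0.0405)^t    t·PV
  1        62.50        60.0673        60.0673
  2        62.50        57.7292       115.4585
  3        62.50        55.4822       166.4466
  4    50,062.50    42,711.4382   170,845.7527
  Σ                 42,884.7169   171,187.7251
P = 42,884.7169; Macaulay duration = 171,187.7251 / 42,884.7169 = 3.99181 half-year periods = 1.99591 years.
Modified duration = D_Mac / (1 + y) = 1.99591 / 1.0405 = 1.91822 years.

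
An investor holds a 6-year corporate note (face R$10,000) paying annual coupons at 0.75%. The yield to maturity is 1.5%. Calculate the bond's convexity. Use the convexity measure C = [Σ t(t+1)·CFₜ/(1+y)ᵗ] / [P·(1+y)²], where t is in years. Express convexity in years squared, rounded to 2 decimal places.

With y = 0.015:
  t   CF        PV=CF/(1+0.015)^t    t·PV        t(t+1)·PV
  1        75.00        73.8916        73.8916         147.7833
  2        75.00        72.7996       145.5993         436.7978
  3        75.00        71.7238       215.1713         860.6853
  4        75.00        70.6638       282.6553       1,413.2763
  5        75.00        69.6195       348.0976       2,088.5857
  6    10,075.00     9,214.0126    55,284.0755     386,988.5288
  Σ                  9,572.7110    56,349.4906     391,935.6572
P = 9,572.7110.
Convexity = Σ t(t+1)·PV / [P·(1+y)²] = 391,935.6572 / (9,572.7110 × 1.030225) = 39.74182.

39.74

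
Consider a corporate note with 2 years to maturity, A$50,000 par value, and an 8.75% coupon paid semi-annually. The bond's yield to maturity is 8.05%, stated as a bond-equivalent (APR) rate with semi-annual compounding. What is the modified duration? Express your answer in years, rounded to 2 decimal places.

Periodic yield y = 0.04025. First find Macaulay duration:
  t   CF        PV=CF/(1+0.04025)^t    t·PV
  1     2,187.50     2,102.8599     2,102.8599
  2     2,187.50     2,021.4947     4,042.9895
  3     2,187.50     1,943.2778     5,829.8334
  4    52,187.50    44,567.2252   178,268.9007
  Σ                 50,634.8576   190,244.5834
P = 50,634.8576; Macaulay duration = 190,244.5834 / 50,634.8576 = 3.75719 half-year periods = 1.87859 years.
Modified duration = D_Mac / (1 + y) = 1.87859 / 1.04025 = 1.80591 years.

1.81 years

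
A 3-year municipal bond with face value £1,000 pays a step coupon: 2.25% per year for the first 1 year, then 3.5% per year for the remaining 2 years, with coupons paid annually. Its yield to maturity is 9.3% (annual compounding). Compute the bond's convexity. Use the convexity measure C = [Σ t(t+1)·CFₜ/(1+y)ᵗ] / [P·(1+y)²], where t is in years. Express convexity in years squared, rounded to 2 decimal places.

9.67

With y = 0.093:
  t   CF        PV=CF/(1+0.093)^t    t·PV        t(t+1)·PV
  1        22.50        20.5855        20.5855          41.1711
  2        35.00        29.2973        58.5946         175.7838
  3     1,035.00       792.6471     2,377.9412       9,511.7650
  Σ                    842.5299     2,457.1214       9,728.7199
P = 842.5299.
Convexity = Σ t(t+1)·PV / [P·(1+y)²] = 9,728.7199 / (842.5299 × 1.194649) = 9.66563.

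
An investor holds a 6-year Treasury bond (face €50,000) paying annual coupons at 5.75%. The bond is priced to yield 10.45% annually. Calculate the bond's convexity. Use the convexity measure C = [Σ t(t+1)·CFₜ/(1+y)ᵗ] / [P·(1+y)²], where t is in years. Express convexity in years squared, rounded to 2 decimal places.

27.93

With y = 0.1045:
  t   CF        PV=CF/(1+0.1045)^t    t·PV        t(t+1)·PV
  1     2,875.00     2,602.9878     2,602.9878       5,205.9756
  2     2,875.00     2,356.7114     4,713.4229      14,140.2686
  3     2,875.00     2,133.7360     6,401.2081      25,604.8322
  4     2,875.00     1,931.8570     7,727.4279      38,637.1393
  5     2,875.00     1,749.0783     8,745.3914      52,472.3485
  6    52,875.00    29,124.3378   174,746.0266   1,223,222.1863
  Σ                 39,898.7082   204,936.4646   1,359,282.7506
P = 39,898.7082.
Convexity = Σ t(t+1)·PV / [P·(1+y)²] = 1,359,282.7506 / (39,898.7082 × 1.219920) = 27.92669.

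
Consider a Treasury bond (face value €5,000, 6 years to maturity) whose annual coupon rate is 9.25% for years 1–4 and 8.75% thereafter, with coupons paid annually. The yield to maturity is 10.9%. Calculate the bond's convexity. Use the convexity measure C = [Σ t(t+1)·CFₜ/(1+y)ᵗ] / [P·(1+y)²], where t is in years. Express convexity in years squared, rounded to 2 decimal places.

25.31

With y = 0.109:
  t   CF        PV=CF/(1+0.109)^t    t·PV        t(t+1)·PV
  1       462.50       417.0424       417.0424         834.0848
  2       462.50       376.0526       752.1053       2,256.3159
  3       462.50       339.0917     1,017.2750       4,069.0998
  4       462.50       305.7634     1,223.0538       6,115.2688
  5       437.50       260.8077     1,304.0383       7,824.2295
  6     5,437.50     2,922.8733    17,537.2399     122,760.6794
  Σ                  4,621.6311    22,250.7545     143,859.6782
P = 4,621.6311.
Convexity = Σ t(t+1)·PV / [P·(1+y)²] = 143,859.6782 / (4,621.6311 × 1.229881) = 25.30933.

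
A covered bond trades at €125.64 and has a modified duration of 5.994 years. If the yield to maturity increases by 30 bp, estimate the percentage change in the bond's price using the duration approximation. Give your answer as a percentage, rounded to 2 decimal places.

-1.80%

Duration approximation: ΔP/P ≈ -D_mod · Δy = -5.994 × (+0.003) = -0.017982.
As a percentage: -1.7982%.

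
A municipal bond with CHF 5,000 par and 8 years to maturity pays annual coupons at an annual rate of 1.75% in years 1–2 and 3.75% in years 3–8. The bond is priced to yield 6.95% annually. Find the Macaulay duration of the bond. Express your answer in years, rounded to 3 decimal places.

7.187 years

Periodic yield y = 0.0695. Discount each cash flow and weight by its year:
  t   CF        PV=CF/(1+0.0695)^t    t·PV
  1        87.50        81.8139        81.8139
  2        87.50        76.4974       152.9947
  3       187.50       153.2706       459.8119
  4       187.50       143.3105       573.2421
  5       187.50       133.9977       669.9885
  6       187.50       125.2900       751.7402
  7       187.50       117.1482       820.0376
  8     5,187.50     3,030.4826    24,243.8610
  Σ                  3,861.8110    27,753.4900
Price P = Σ PV = 3,861.8110.
Macaulay duration = Σ(t·PV) / P = 27,753.4900 / 3,861.8110 = 7.18665 years.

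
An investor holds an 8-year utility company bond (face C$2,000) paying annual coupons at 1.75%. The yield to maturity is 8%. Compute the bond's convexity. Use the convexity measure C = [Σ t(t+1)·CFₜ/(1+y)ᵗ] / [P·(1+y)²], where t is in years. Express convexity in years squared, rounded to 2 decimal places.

55.55

With y = 0.08:
  t   CF        PV=CF/(1+0.08)^t    t·PV        t(t+1)·PV
  1        35.00        32.4074        32.4074          64.8148
  2        35.00        30.0069        60.0137         180.0412
  3        35.00        27.7841        83.3524         333.4095
  4        35.00        25.7260       102.9042         514.5209
  5        35.00        23.8204       119.1021         714.6124
  6        35.00        22.0559       132.3356         926.3494
  7        35.00        20.4222       142.9551       1,143.6412
  8     2,035.00     1,099.4472     8,795.5774      79,160.1970
  Σ                  1,281.6701     9,468.6480      83,037.5862
P = 1,281.6701.
Convexity = Σ t(t+1)·PV / [P·(1+y)²] = 83,037.5862 / (1,281.6701 × 1.166400) = 55.54576.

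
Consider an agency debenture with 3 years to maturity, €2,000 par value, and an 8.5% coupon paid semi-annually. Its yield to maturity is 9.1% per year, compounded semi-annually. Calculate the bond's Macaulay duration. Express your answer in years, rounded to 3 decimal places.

2.708 years

Periodic yield y = 0.0455. Discount each cash flow and weight by its period:
  t   CF        PV=CF/(1+0.0455)^t    t·PV
  1        85.00        81.3008        81.3008
  2        85.00        77.7626       155.5252
  3        85.00        74.3784       223.1352
  4        85.00        71.1415       284.5658
  5        85.00        68.0454       340.2270
  6     2,085.00     1,596.4739     9,578.8437
  Σ                  1,969.1026    10,663.5977
Price P = Σ PV = 1,969.1026.
Macaulay duration = Σ(t·PV) / P = 10,663.5977 / 1,969.1026 = 5.41546 half-year periods.
In years: 5.41546 / 2 = 2.70773 years.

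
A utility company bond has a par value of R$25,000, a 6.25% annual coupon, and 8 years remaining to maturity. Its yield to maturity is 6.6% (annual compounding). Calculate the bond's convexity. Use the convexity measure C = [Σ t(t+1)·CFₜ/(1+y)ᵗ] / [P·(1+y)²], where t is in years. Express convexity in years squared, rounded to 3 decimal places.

With y = 0.066:
  t   CF        PV=CF/(1+0.066)^t    t·PV        t(t+1)·PV
  1     1,562.50     1,465.7598     1,465.7598       2,931.5197
  2     1,562.50     1,375.0092     2,750.0185       8,250.0554
  3     1,562.50     1,289.8773     3,869.6320      15,478.5280
  4     1,562.50     1,210.0163     4,840.0651      24,200.3253
  5     1,562.50     1,135.0997     5,675.4984      34,052.9905
  6     1,562.50     1,064.8215     6,388.9288      44,722.5016
  7     1,562.50       998.8944     6,992.2610      55,938.0883
  8    26,562.50    15,929.8362   127,438.6895   1,146,948.2057
  Σ                 24,469.3145   159,420.8532   1,332,522.2145
P = 24,469.3145.
Convexity = Σ t(t+1)·PV / [P·(1+y)²] = 1,332,522.2145 / (24,469.3145 × 1.136356) = 47.92237.

47.922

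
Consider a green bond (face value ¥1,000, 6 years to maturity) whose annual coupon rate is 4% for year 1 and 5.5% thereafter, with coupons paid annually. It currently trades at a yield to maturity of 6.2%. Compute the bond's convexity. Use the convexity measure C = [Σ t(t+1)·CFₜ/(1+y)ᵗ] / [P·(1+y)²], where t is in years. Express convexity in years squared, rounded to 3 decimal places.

With y = 0.062:
  t   CF        PV=CF/(1+0.062)^t    t·PV        t(t+1)·PV
  1        40.00        37.6648        37.6648          75.3296
  2        55.00        48.7656        97.5312         292.5937
  3        55.00        45.9187       137.7560         551.0238
  4        55.00        43.2379       172.9516         864.7581
  5        55.00        40.7137       203.5683       1,221.4097
  6     1,055.00       735.3691     4,412.2144      30,885.5009
  Σ                    951.6697     5,061.6863      33,890.6157
P = 951.6697.
Convexity = Σ t(t+1)·PV / [P·(1+y)²] = 33,890.6157 / (951.6697 × 1.127844) = 31.57506.

31.575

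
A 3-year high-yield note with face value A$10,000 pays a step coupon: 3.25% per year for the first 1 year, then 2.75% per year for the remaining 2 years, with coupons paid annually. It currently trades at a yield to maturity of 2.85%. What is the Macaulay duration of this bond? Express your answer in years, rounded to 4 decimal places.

Periodic yield y = 0.0285. Discount each cash flow and weight by its year:
  t   CF        PV=CF/(1+0.0285)^t    t·PV
  1       325.00       315.9942       315.9942
  2       275.00       259.9705       519.9410
  3    10,275.00     9,444.2819    28,332.8457
  Σ                 10,020.2466    29,168.7810
Price P = Σ PV = 10,020.2466.
Macaulay duration = Σ(t·PV) / P = 29,168.7810 / 10,020.2466 = 2.91098 years.

2.9110 years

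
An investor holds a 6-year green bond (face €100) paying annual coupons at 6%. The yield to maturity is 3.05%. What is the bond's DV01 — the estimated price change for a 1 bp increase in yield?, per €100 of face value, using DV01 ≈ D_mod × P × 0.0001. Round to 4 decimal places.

€0.0594

Periodic yield y = 0.0305.
  t   CF        PV=CF/(1+0.0305)^t    t·PV
  1         6.00         5.8224         5.8224
  2         6.00         5.6501        11.3002
  3         6.00         5.4829        16.4486
  4         6.00         5.3206        21.2823
  5         6.00         5.1631        25.8155
  6       106.00        88.5152       531.0912
  Σ                    115.9543       611.7603
P = 115.9543; D_Mac = 5.27588 yrs; D_mod = 5.11972 yrs.
DV01 ≈ 5.11972 × 115.9543 × 0.0001 = 0.059365.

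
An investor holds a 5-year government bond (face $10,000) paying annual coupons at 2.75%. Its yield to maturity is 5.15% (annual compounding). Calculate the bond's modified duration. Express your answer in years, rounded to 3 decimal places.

Periodic yield y = 0.0515. First find Macaulay duration:
  t   CF        PV=CF/(1+0.0515)^t    t·PV
  1       275.00       261.5311       261.5311
  2       275.00       248.7220       497.4439
  3       275.00       236.5401       709.6204
  4       275.00       224.9550       899.8199
  5    10,275.00     7,993.4718    39,967.3588
  Σ                  8,965.2200    42,335.7742
P = 8,965.2200; Macaulay duration = 42,335.7742 / 8,965.2200 = 4.72222 years.
Modified duration = D_Mac / (1 + y) = 4.72222 / 1.0515 = 4.49094 years.

4.491 years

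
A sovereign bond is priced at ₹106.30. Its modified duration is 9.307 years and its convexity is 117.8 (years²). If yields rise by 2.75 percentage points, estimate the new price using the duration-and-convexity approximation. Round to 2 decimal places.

₹83.83

Duration effect: -D_mod·Δy = -9.307 × (+0.0275) = -0.2559425
Convexity effect: ½·C·(Δy)² = 0.5 × 117.8 × (0.0275)² = +0.044543125
ΔP/P ≈ -0.2559425 + 0.044543125 = -0.211399375
New price ≈ 106.30 × (1 - 0.211399375) = 83.8282464375.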